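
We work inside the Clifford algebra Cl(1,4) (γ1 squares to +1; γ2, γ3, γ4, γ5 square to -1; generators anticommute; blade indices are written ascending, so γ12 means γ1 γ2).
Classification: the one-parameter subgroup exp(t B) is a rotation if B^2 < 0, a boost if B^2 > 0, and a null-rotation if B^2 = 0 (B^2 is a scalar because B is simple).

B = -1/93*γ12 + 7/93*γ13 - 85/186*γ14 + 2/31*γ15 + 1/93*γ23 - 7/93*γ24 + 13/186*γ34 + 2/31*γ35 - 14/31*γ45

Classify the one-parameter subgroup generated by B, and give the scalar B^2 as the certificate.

B^2 term by term: the squares give (-1/93)^2*(γ12)^2 + (7/93)^2*(γ13)^2 + (-85/186)^2*(γ14)^2 + (2/31)^2*(γ15)^2 + (1/93)^2*(γ23)^2 + (-7/93)^2*(γ24)^2 + (13/186)^2*(γ34)^2 + (2/31)^2*(γ35)^2 + (-14/31)^2*(γ45)^2 = 1/8649*(+1) + 49/8649*(+1) + 7225/34596*(+1) + 4/961*(+1) + 1/8649*(-1) + 49/8649*(-1) + 169/34596*(-1) + 4/961*(-1) + 196/961*(-1) = 0 (each basis 2-blade squares to minus the product of its generators' squares); cross terms between blades sharing an index anticommute and cancel; the commuting (index-disjoint) pairs give grade-4 terms 2*c*c'*(blade product), which cancel blade by blade — γ1234: -13/8649 + 98/8649 - 85/8649 = 0; γ1235: -4/2883 + 4/2883 = 0; γ1245: 28/2883 - 28/2883 = 0; γ1345: -196/2883 + 170/2883 + 26/2883 = 0; γ2345: -28/2883 + 28/2883 = 0 — confirming B is simple. So B^2 = 0.
Answer: null-rotation, certificate B^2 = 0. The scalar 0 is the complete invariant here: its sign names the subgroup type.


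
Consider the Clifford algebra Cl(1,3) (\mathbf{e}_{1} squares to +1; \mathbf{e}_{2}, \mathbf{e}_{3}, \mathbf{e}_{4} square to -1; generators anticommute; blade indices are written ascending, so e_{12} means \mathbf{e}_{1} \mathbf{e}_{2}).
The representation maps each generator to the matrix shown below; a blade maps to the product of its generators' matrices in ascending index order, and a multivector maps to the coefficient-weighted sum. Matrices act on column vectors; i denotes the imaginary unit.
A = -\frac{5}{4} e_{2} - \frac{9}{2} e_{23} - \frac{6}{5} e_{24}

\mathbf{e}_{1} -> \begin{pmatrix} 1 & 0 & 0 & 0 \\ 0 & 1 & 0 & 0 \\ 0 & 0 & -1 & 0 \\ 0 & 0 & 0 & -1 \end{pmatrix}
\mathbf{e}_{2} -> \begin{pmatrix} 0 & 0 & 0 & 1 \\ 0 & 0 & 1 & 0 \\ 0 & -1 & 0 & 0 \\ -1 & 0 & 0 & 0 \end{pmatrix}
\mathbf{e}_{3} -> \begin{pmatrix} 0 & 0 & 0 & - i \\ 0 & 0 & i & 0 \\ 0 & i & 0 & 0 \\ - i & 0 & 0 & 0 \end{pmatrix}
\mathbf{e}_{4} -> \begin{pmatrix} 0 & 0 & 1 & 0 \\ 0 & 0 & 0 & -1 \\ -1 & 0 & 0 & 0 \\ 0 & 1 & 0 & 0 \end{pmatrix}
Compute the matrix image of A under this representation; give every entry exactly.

Bivector images (products of the table entries): rho(e_{23}) = rho(\mathbf{e}_{2})rho(\mathbf{e}_{3}) = \begin{pmatrix} - i & 0 & 0 & 0 \\ 0 & i & 0 & 0 \\ 0 & 0 & - i & 0 \\ 0 & 0 & 0 & i \end{pmatrix}; rho(e_{24}) = rho(\mathbf{e}_{2})rho(\mathbf{e}_{4}) = \begin{pmatrix} 0 & 1 & 0 & 0 \\ -1 & 0 & 0 & 0 \\ 0 & 0 & 0 & 1 \\ 0 & 0 & -1 & 0 \end{pmatrix}.
M = (-\frac{5}{4})*rho(e_{2}) + (-\frac{9}{2})*rho(e_{23}) + (-\frac{6}{5})*rho(e_{24}), summed entrywise:
Answer: \begin{pmatrix} \frac{9 i}{2} & - \frac{6}{5} & 0 & - \frac{5}{4} \\ \frac{6}{5} & - \frac{9 i}{2} & - \frac{5}{4} & 0 \\ 0 & \frac{5}{4} & \frac{9 i}{2} & - \frac{6}{5} \\ \frac{5}{4} & 0 & \frac{6}{5} & - \frac{9 i}{2} \end{pmatrix}


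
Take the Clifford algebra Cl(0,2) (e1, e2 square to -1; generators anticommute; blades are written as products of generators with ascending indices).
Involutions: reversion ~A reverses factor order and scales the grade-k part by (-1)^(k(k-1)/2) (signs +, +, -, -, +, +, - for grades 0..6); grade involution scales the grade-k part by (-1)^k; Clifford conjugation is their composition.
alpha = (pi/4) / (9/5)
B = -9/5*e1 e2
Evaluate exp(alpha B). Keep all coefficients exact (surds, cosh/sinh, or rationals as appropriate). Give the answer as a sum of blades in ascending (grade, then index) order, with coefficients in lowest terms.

B^2 = (-9/5)^2*(e1 e2)^2 = 81/25*(-1) = -81/25 (a basis 2-blade squares to minus the product of its generators' squares).
B^2 = -81/25 — the negative square puts this in the circular regime; l = 9/5, alpha*l = pi/4, so exp(alpha B) = cos(pi/4) + (sin(pi/4)/(9/5))*B = sqrt(2)/2 + (5*sqrt(2)/18)*B.
Answer: sqrt(2)/2 - sqrt(2)/2*e1 e2


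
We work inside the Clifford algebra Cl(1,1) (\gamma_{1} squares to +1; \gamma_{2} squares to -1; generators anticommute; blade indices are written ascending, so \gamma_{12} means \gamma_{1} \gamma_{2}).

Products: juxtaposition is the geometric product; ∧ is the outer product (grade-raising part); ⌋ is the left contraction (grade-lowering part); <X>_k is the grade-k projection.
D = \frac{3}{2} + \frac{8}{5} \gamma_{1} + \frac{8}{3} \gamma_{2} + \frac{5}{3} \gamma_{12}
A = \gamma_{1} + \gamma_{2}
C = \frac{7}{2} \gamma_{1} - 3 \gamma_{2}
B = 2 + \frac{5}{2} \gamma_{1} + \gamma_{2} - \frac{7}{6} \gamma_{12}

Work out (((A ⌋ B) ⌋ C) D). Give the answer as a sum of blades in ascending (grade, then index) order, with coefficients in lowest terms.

step 1: \frac{3}{2} - \frac{7}{6} \gamma_{1} - \frac{7}{6} \gamma_{2}
step 2: -\frac{91}{12} + \frac{21}{4} \gamma_{1} - \frac{9}{2} \gamma_{2}
step 3: \frac{361}{40} - \frac{1411}{120} \gamma_{1} - \frac{164}{9} \gamma_{2} + \frac{1541}{180} \gamma_{12}
Answer: \frac{361}{40} - \frac{1411}{120} \gamma_{1} - \frac{164}{9} \gamma_{2} + \frac{1541}{180} \gamma_{12}


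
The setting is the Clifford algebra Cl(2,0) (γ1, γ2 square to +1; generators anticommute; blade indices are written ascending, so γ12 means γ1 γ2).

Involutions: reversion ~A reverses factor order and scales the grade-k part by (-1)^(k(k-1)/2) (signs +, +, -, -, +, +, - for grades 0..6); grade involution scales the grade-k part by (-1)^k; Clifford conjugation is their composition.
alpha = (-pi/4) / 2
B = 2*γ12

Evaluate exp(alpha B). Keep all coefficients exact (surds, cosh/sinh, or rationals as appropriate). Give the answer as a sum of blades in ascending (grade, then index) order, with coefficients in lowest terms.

B^2 = (2)^2*(γ12)^2 = 4*(-1) = -4 (a basis 2-blade squares to minus the product of its generators' squares).
B^2 = -4 — since the square is negative, the closed form is circular: l = 2, alpha*l = -pi/4, so exp(alpha B) = cos(-pi/4) + (sin(-pi/4)/2)*B = sqrt(2)/2 + (-sqrt(2)/4)*B.
Answer: sqrt(2)/2 - sqrt(2)/2*γ12


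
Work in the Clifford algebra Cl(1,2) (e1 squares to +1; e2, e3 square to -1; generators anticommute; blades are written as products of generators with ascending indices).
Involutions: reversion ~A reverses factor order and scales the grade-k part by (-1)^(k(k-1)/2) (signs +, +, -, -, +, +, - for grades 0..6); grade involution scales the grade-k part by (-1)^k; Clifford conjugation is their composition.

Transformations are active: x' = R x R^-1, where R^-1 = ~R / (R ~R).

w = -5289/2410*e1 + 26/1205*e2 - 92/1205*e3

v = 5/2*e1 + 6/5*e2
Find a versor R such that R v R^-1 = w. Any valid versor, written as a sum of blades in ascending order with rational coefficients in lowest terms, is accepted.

Why this works: both vectors square to 481/100, so q(v) = q(w) and R = v + w = 368/1205*e1 + 1472/1205*e2 - 92/1205*e3 carries v to w — its own direction survives, the complement (v - w)/2 flips.
Answer: 368/1205*e1 + 1472/1205*e2 - 92/1205*e3


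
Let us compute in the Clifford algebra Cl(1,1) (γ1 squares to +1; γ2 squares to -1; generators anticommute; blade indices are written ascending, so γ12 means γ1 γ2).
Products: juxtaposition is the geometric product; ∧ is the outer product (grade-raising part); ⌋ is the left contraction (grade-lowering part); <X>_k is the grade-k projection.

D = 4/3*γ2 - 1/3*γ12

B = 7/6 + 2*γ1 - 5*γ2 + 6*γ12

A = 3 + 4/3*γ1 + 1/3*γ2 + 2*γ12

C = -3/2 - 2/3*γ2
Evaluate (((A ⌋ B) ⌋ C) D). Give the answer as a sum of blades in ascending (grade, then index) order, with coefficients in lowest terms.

step 1: 119/6 + 8*γ1 - 7*γ2 + 18*γ12
step 2: -413/12 - 119/9*γ2
step 3: 476/27 + 119/27*γ1 - 413/9*γ2 + 413/36*γ12
Answer: 476/27 + 119/27*γ1 - 413/9*γ2 + 413/36*γ12


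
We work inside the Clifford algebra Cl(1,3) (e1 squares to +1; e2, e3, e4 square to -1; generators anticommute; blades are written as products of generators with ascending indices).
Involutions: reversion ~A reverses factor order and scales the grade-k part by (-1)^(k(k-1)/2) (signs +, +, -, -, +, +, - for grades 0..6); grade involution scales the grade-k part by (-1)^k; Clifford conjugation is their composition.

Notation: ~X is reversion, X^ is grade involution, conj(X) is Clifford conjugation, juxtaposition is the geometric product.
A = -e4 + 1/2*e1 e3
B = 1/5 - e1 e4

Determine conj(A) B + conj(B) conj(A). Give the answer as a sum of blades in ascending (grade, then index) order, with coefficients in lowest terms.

first term: -e1 + 1/5*e4 - 1/10*e1 e3 - 1/2*e3 e4
second term: -e1 + 1/5*e4 - 1/10*e1 e3 - 1/2*e3 e4
Answer: -2*e1 + 2/5*e4 - 1/5*e1 e3 - e3 e4


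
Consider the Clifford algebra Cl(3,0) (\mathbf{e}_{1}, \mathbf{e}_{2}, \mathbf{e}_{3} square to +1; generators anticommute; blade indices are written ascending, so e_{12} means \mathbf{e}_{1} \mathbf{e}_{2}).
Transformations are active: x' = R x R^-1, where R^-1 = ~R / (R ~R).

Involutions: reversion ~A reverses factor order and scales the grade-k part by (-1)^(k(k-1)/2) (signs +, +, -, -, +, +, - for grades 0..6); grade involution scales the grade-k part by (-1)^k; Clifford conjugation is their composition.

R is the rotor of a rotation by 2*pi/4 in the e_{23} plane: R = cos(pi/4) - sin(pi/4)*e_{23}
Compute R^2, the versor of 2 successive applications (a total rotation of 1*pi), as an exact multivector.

The rotor phase is half the rotation angle and phases add under composition, so 2 steps in the e_{23} plane accumulate phase 2*(pi/4) = \frac{\pi}{2}: R^2 = cos(\frac{\pi}{2}) - sin(\frac{\pi}{2})*e_{23}.
cos(\frac{\pi}{2}) = 0 and sin(\frac{\pi}{2}) = 1, so R^2 = -e_{23}. The net rotation is 1*pi; the rotor keeps the half-angle phase exactly.
Answer: -e_{23}


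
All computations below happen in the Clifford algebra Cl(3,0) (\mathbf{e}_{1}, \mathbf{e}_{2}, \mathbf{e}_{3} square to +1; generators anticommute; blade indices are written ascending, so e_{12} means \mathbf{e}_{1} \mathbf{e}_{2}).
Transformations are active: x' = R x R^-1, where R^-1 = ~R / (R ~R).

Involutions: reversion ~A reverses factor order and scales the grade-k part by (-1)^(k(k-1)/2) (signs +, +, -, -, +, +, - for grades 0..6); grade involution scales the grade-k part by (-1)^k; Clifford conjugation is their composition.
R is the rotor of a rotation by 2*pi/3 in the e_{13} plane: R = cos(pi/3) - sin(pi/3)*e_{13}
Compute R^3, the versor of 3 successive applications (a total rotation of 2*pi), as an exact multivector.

Rotor phase runs at HALF the rotation angle; powers of one rotor simply add phase, so after 3 steps in e_{13} the phase is 3*pi/3 = \pi and R^3 = cos(\pi) - sin(\pi)*e_{13}.
cos(\pi) = -1 and sin(\pi) = 0, so R^3 = -1. The total rotation 2*pi is 1 full turn, so every vector returns to itself, yet the rotor is -1, on the OTHER sheet of the double cover (an odd number of 2*pi turns).
Answer: -1


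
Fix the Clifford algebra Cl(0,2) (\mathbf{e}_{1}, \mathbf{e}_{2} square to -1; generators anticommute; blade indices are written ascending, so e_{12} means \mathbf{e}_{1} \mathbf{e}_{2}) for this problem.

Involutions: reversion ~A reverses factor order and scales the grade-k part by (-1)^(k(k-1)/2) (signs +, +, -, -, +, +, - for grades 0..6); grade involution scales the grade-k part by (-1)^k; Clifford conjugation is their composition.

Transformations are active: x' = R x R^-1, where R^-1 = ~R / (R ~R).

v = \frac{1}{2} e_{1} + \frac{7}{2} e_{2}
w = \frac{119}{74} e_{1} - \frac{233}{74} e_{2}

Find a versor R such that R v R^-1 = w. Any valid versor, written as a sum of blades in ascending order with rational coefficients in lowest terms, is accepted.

Take R = v + w = \frac{78}{37} e_{1} + \frac{13}{37} e_{2}. Because q(v) = q(w) = -\frac{25}{2}, conjugation by R sends v exactly to w.
Answer: \frac{78}{37} e_{1} + \frac{13}{37} e_{2}


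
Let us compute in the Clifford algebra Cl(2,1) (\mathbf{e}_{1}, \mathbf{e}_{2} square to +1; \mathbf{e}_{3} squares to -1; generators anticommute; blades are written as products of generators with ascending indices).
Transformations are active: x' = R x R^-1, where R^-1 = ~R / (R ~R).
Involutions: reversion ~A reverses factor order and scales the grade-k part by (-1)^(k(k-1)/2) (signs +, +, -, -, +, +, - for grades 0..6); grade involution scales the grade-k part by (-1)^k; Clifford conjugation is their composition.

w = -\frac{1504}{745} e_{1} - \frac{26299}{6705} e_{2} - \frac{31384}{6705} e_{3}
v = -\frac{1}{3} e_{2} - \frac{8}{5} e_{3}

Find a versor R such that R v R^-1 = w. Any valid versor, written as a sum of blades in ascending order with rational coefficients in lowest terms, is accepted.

Here q(v) = q(w) = -\frac{551}{225}; the classical choice R = v + w = -\frac{1504}{745} e_{1} - \frac{28534}{6705} e_{2} - \frac{42112}{6705} e_{3} then realises v -> w under the sandwich.
Answer: -\frac{1504}{745} e_{1} - \frac{28534}{6705} e_{2} - \frac{42112}{6705} e_{3}


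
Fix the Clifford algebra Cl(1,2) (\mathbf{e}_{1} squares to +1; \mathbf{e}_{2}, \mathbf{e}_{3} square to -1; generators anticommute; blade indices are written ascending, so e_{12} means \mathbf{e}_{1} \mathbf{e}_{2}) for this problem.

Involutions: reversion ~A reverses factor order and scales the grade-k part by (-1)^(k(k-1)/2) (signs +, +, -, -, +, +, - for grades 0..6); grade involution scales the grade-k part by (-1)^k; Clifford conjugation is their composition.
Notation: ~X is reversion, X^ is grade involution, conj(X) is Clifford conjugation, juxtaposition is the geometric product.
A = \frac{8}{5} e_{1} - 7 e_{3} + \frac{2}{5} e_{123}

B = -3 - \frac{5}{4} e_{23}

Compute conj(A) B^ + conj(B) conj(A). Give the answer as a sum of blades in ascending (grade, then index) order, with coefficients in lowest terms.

first term: \frac{53}{10} e_{1} - \frac{35}{4} e_{2} - 21 e_{3} + \frac{4}{5} e_{123}
second term: \frac{43}{10} e_{1} - \frac{35}{4} e_{2} - 21 e_{3} - \frac{16}{5} e_{123}
Answer: \frac{48}{5} e_{1} - \frac{35}{2} e_{2} - 42 e_{3} - \frac{12}{5} e_{123}


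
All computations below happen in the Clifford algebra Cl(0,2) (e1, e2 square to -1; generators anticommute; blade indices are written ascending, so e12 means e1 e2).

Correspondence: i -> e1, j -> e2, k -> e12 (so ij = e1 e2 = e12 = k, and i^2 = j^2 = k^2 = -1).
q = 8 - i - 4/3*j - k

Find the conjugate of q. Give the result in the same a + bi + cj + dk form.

In blades: q = 8 - e1 - 4/3*e2 - e12.
Conjugation here is Clifford conjugation: the scalar is fixed and the grade-1 and grade-2 blades all flip sign, giving 8 + e1 + 4/3*e2 + e12; translating back:
Answer: 8 + i + 4/3*j + k


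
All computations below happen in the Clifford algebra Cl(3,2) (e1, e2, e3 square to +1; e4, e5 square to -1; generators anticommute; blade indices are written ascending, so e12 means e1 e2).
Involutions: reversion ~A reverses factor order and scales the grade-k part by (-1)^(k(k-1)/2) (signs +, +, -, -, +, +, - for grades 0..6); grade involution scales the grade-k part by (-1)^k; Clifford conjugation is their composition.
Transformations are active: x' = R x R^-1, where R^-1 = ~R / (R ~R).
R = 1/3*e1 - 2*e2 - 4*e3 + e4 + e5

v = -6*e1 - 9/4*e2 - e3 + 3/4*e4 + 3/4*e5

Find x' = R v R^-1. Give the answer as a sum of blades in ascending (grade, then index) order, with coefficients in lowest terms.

~R = 1/3*e1 - 2*e2 - 4*e3 + e4 + e5, and R ~R = 163/9, so R^-1 = ~R / (163/9).
R v = 5 - 51/4*e12 - 73/3*e13 + 25/4*e14 + 25/4*e15 - 7*e23 + 3/4*e24 + 3/4*e25 - 2*e34 - 2*e35
Answer: 1008/163*e1 + 747/652*e2 - 197/163*e3 - 129/652*e4 - 129/652*e5


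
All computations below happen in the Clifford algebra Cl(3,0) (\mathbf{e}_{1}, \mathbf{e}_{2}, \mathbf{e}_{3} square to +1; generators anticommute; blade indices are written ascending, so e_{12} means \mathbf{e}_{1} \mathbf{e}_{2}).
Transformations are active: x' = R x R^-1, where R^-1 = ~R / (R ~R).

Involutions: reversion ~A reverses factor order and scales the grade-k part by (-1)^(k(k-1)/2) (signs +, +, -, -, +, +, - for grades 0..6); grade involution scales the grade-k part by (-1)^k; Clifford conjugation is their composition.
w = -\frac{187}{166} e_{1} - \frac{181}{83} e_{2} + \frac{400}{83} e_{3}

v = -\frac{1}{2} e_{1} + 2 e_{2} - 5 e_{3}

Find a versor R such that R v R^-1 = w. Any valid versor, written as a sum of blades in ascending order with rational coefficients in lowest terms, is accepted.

Equal squares first: v^2 = w^2 = \frac{117}{4}. Then v + w = -\frac{135}{83} e_{1} - \frac{15}{83} e_{2} - \frac{15}{83} e_{3} is a versor taking v to w, provided it is invertible.
Answer: -\frac{135}{83} e_{1} - \frac{15}{83} e_{2} - \frac{15}{83} e_{3}


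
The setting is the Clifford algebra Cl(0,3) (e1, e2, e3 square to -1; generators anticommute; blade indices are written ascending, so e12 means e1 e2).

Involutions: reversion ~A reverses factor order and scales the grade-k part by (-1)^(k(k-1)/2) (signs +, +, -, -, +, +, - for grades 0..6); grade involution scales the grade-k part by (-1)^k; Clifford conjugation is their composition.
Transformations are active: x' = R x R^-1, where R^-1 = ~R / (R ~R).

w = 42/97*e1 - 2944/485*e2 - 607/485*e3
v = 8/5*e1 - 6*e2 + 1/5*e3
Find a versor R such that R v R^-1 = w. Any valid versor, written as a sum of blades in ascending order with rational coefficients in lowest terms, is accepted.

Since q(v) = q(w) = -193/5, the sum R = v + w = 986/485*e1 - 5854/485*e2 - 102/97*e3 does the job whenever invertible.
Answer: 986/485*e1 - 5854/485*e2 - 102/97*e3


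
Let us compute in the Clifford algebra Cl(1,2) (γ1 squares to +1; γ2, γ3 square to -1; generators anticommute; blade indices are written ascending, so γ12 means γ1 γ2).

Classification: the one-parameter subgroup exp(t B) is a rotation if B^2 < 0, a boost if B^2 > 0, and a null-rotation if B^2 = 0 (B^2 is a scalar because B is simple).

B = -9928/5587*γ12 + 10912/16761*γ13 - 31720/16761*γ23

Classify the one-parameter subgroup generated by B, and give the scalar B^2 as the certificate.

B^2 term by term: the squares give (-9928/5587)^2*(γ12)^2 + (10912/16761)^2*(γ13)^2 + (-31720/16761)^2*(γ23)^2 = 98565184/31214569*(+1) + 119071744/280931121*(+1) + 1006158400/280931121*(-1) = 0 (each basis 2-blade squares to minus the product of its generators' squares); cross terms between blades sharing an index anticommute and cancel. So B^2 = 0.
Answer: null-rotation, certificate B^2 = 0. The scalar 0 is the complete invariant here: its sign names the subgroup type.


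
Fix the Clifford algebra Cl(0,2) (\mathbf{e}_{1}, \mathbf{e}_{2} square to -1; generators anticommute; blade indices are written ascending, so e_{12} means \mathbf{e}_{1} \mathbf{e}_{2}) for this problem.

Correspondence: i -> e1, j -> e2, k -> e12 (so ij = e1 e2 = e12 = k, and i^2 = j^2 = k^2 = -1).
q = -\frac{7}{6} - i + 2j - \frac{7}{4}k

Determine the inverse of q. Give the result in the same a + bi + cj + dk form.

In blades: q = -\frac{7}{6} - e_{1} + 2 e_{2} - \frac{7}{4} e_{12}.
With qbar = -\frac{7}{6} + e_{1} - 2 e_{2} + \frac{7}{4} e_{12} (scalar fixed, mapped units negated), q qbar = \frac{1357}{144} (the sum of squared coefficients), so q^-1 = qbar / (\frac{1357}{144}) = -\frac{168}{1357} + \frac{144}{1357} e_{1} - \frac{288}{1357} e_{2} + \frac{252}{1357} e_{12}; translating back:
Answer: -\frac{168}{1357} + \frac{144}{1357}i - \frac{288}{1357}j + \frac{252}{1357}k


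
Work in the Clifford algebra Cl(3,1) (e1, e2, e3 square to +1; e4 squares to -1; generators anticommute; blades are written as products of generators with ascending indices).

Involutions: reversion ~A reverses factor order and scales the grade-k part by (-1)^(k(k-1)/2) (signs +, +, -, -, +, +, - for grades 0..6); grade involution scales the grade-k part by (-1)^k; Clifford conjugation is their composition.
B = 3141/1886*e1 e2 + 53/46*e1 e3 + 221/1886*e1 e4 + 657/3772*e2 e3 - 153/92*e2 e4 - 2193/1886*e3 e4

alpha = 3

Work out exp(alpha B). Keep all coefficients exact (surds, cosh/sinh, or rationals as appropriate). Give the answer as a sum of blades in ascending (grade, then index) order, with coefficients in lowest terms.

B^2 term by term: the squares give (3141/1886)^2*(e1 e2)^2 + (53/46)^2*(e1 e3)^2 + (221/1886)^2*(e1 e4)^2 + (657/3772)^2*(e2 e3)^2 + (-153/92)^2*(e2 e4)^2 + (-2193/1886)^2*(e3 e4)^2 = 9865881/3556996*(-1) + 2809/2116*(-1) + 48841/3556996*(+1) + 431649/14227984*(-1) + 23409/8464*(+1) + 4809249/3556996*(+1) = 0 (each basis 2-blade squares to minus the product of its generators' squares); cross terms between blades sharing an index anticommute and cancel; the commuting (index-disjoint) pairs give grade-4 terms 2*c*c'*(blade product), which cancel blade by blade — e1 e2 e3 e4: -6888213/1778498 + 8109/2116 + 145197/3556996 = 0 — confirming B is simple. So B^2 = 0.
B^2 = 0, so the series closes: exp(alpha B) = 1 + alpha B (parabolic case).
Answer: 1 + 9423/1886*e1 e2 + 159/46*e1 e3 + 663/1886*e1 e4 + 1971/3772*e2 e3 - 459/92*e2 e4 - 6579/1886*e3 e4


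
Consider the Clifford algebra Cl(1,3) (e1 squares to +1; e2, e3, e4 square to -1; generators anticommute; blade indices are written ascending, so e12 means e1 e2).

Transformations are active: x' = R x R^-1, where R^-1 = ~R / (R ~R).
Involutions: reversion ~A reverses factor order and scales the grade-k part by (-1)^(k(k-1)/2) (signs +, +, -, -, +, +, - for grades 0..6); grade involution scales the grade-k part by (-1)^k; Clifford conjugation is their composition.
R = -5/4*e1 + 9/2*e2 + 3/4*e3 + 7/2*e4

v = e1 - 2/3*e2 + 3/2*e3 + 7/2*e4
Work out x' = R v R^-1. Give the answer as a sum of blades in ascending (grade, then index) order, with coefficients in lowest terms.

~R = -5/4*e1 + 9/2*e2 + 3/4*e3 + 7/2*e4, and R ~R = -63/2, so R^-1 = ~R / (-63/2).
R v = -93/8 - 11/3*e12 - 21/8*e13 - 63/8*e14 + 29/4*e23 + 217/12*e24 - 21/8*e34
Answer: -323/168*e1 + 335/84*e2 - 53/56*e3 - 11/12*e4


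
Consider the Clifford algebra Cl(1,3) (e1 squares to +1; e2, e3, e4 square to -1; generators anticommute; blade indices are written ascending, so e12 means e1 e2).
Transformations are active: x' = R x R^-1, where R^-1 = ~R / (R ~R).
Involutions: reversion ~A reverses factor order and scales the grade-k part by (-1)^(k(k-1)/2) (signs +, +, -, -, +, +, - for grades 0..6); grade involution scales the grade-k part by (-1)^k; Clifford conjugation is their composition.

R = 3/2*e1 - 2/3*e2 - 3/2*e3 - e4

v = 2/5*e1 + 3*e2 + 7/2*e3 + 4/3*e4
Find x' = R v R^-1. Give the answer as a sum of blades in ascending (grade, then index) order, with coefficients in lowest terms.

~R = 3/2*e1 - 2/3*e2 - 3/2*e3 - e4, and R ~R = -13/9, so R^-1 = ~R / (-13/9).
R v = 551/60 + 143/30*e12 + 117/20*e13 + 12/5*e14 + 13/6*e23 + 19/9*e24 + 3/2*e34
Answer: -5063/260*e1 + 356/65*e2 + 4049/260*e3 + 4439/390*e4


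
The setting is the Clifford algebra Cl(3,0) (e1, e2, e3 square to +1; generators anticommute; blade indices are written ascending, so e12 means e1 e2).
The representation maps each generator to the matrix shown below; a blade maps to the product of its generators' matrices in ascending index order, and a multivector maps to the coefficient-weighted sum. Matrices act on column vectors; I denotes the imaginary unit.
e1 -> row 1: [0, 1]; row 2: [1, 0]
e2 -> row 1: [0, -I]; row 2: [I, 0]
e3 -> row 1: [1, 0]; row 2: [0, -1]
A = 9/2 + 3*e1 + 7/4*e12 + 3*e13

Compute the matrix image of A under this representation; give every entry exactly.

Bivector images (products of the table entries): rho(e12) = rho(e1)rho(e2) = row 1: [I, 0]; row 2: [0, -I]; rho(e13) = rho(e1)rho(e3) = row 1: [0, -1]; row 2: [1, 0].
M = (9/2)*1 + (3)*rho(e1) + (7/4)*rho(e12) + (3)*rho(e13), summed entrywise (1 is the identity matrix):
Answer: row 1: [9/2 + 7*I/4, 0]; row 2: [6, 9/2 - 7*I/4]


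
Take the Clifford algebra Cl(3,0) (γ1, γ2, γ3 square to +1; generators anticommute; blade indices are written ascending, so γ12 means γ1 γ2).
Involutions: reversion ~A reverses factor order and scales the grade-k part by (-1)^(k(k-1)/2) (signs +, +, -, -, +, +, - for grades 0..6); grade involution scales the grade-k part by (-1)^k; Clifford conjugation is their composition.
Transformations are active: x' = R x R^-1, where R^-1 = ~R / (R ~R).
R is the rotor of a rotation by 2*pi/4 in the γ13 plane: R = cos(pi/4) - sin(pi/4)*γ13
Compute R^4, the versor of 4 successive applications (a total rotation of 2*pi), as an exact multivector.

Half-angle bookkeeping: 4 applications in γ13 add up to rotor phase 4*pi/4 = pi, so R^4 = cos(pi) - sin(pi)*γ13.
cos(pi) = -1 and sin(pi) = 0, so R^4 = -1. The total rotation 2*pi is 1 full turn, so every vector returns to itself, yet the rotor is -1, on the OTHER sheet of the double cover (an odd number of 2*pi turns).
Answer: -1


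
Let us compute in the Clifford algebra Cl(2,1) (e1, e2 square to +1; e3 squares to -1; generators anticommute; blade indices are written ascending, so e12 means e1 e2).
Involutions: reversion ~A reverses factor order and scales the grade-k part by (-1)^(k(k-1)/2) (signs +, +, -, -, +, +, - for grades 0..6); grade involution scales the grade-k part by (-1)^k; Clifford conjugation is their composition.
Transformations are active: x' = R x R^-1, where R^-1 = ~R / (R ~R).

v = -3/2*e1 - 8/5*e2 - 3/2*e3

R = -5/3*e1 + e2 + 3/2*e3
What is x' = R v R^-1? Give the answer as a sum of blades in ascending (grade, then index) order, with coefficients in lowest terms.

~R = -5/3*e1 + e2 + 3/2*e3, and R ~R = 55/36, so R^-1 = ~R / (55/36).
R v = 63/20 + 25/6*e12 + 19/4*e13 + 9/10*e23
Answer: -591/110*e1 + 1574/275*e2 + 4227/550*e3


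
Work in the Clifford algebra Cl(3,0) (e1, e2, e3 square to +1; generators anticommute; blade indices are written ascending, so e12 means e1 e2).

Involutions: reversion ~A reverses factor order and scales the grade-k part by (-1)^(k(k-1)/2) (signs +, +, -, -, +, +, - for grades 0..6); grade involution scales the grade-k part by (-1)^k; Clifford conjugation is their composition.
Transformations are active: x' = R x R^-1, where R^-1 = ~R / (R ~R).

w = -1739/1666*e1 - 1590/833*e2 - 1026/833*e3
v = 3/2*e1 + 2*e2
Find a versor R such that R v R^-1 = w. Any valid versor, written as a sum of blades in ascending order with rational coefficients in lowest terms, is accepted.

Key observation: q(v) = q(w) = 25/4 (sandwiches preserve the norm), so R = v + w = 380/833*e1 + 76/833*e2 - 1026/833*e3 works whenever it is invertible — the component of v along it is kept and (v - w)/2 reverses, sending v to w.
Answer: 380/833*e1 + 76/833*e2 - 1026/833*e3


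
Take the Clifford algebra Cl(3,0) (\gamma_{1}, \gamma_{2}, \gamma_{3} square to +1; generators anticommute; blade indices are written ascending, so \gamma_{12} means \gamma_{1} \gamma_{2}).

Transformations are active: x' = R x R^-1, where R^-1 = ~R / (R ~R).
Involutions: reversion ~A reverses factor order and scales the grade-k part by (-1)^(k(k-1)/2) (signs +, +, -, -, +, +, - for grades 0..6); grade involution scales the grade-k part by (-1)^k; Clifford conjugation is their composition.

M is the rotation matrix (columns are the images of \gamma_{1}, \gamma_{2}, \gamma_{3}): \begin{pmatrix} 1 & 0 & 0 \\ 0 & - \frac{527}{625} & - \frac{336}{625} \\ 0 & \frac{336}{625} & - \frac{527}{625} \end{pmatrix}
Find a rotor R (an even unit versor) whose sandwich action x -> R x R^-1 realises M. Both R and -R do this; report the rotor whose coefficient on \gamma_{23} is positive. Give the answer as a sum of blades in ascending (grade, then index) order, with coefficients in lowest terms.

Method: write R = a + b12*\gamma_{12} + b13*\gamma_{13} + b23*\gamma_{23} with a^2 + b12^2 + b13^2 + b23^2 = 1 (so R^-1 = ~R). Expanding the columns R e_j ~R gives tr M = 4a^2 - 1 and, from the antisymmetric part, M21 - M12 = -4a*b12, M13 - M31 = 4a*b13, M32 - M23 = -4a*b23.
Here tr M = -\frac{429}{625}, so a^2 = (1 + tr M)/4 = \frac{49}{625} and a = ±\frac{7}{25}. Taking a = \frac{7}{25}: M21 - M12 = 0, M13 - M31 = 0, M32 - M23 = \frac{672}{625}, giving b12 = 0, b13 = 0, b23 = -\frac{24}{25}, i.e. R = \frac{7}{25} - \frac{24}{25} \gamma_{23}.
Its \gamma_{23} coefficient is negative, so report the other preimage -R.
Answer: -\frac{7}{25} + \frac{24}{25} \gamma_{23}. Note: both R and -R realise this M (trace -\frac{429}{625}); the covering map identifies them, and the \gamma_{23}-coefficient sign is the tie-breaker.


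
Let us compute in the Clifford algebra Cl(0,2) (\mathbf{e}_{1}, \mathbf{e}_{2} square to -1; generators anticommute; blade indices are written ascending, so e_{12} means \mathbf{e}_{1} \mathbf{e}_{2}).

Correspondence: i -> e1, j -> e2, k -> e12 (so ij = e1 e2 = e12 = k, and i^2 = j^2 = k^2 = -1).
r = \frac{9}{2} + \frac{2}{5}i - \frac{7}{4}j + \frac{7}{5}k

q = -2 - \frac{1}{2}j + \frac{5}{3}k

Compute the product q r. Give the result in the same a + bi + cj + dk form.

In blades: q = -2 - \frac{1}{2} e_{2} + \frac{5}{3} e_{12}, r = \frac{9}{2} + \frac{2}{5} e_{1} - \frac{7}{4} e_{2} + \frac{7}{5} e_{12}.
Distribute q over r term by term (generator squares from the signature, products reordered to ascending indices): (-2)*r = -9 - \frac{4}{5} e_{1} + \frac{7}{2} e_{2} - \frac{14}{5} e_{12}; (-\frac{1}{2} e_{2})*r = -\frac{7}{8} - \frac{7}{10} e_{1} - \frac{9}{4} e_{2} + \frac{1}{5} e_{12}; (\frac{5}{3} e_{12})*r = -\frac{7}{3} + \frac{35}{12} e_{1} + \frac{2}{3} e_{2} + \frac{15}{2} e_{12}.
Sum: -\frac{293}{24} + \frac{17}{12} e_{1} + \frac{23}{12} e_{2} + \frac{49}{10} e_{12}; translating back through the correspondence:
Answer: -\frac{293}{24} + \frac{17}{12}i + \frac{23}{12}j + \frac{49}{10}k


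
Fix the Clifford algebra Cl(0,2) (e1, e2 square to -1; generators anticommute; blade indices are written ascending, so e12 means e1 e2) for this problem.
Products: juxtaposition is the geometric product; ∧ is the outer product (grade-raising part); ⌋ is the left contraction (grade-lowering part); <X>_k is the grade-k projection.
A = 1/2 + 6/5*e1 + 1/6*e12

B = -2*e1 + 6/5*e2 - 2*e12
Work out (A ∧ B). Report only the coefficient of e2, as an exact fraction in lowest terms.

step 1: -e1 + 3/5*e2 + 11/25*e12
Answer: 3/5


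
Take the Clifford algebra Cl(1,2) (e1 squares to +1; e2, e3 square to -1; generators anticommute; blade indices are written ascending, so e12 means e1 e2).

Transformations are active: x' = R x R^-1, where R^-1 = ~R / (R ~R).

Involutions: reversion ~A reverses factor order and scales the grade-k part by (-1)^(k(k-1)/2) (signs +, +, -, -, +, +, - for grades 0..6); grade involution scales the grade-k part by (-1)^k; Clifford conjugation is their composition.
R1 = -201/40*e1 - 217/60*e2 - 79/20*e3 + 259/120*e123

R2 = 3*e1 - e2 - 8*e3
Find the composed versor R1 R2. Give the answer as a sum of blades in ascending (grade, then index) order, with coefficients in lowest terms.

Distribute over the terms of R2 (each basis-blade product reordered to ascending indices, repeated generators contracted through their squares):
R1 (3*e1) = -603/40 + 217/20*e12 + 237/20*e13 + 259/40*e23
R1 (-e2) = -217/60 + 201/40*e12 - 259/120*e13 - 79/20*e23
R1 (-8*e3) = -158/5 + 259/15*e12 + 201/5*e13 + 434/15*e23
Summing the partial products and collecting blades:
Answer: -1207/24 + 3977/120*e12 + 5987/120*e13 + 755/24*e23


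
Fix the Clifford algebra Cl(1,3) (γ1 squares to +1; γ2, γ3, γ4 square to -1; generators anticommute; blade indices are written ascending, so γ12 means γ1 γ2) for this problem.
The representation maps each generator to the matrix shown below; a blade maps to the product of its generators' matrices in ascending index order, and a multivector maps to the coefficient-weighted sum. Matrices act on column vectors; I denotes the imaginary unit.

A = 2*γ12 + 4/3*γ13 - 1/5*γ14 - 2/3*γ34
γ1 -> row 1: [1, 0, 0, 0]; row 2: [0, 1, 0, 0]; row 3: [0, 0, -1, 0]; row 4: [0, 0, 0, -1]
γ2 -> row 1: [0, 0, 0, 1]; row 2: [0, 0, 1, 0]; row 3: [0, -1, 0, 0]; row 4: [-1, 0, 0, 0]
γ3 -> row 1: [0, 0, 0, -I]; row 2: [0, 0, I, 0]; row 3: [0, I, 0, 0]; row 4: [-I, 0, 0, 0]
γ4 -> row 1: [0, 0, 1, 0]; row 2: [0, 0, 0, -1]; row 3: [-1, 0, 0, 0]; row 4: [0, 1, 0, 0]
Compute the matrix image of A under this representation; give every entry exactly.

Bivector images (products of the table entries): rho(γ12) = rho(γ1)rho(γ2) = row 1: [0, 0, 0, 1]; row 2: [0, 0, 1, 0]; row 3: [0, 1, 0, 0]; row 4: [1, 0, 0, 0]; rho(γ13) = rho(γ1)rho(γ3) = row 1: [0, 0, 0, -I]; row 2: [0, 0, I, 0]; row 3: [0, -I, 0, 0]; row 4: [I, 0, 0, 0]; rho(γ14) = rho(γ1)rho(γ4) = row 1: [0, 0, 1, 0]; row 2: [0, 0, 0, -1]; row 3: [1, 0, 0, 0]; row 4: [0, -1, 0, 0]; rho(γ34) = rho(γ3)rho(γ4) = row 1: [0, -I, 0, 0]; row 2: [-I, 0, 0, 0]; row 3: [0, 0, 0, -I]; row 4: [0, 0, -I, 0].
M = (2)*rho(γ12) + (4/3)*rho(γ13) + (-1/5)*rho(γ14) + (-2/3)*rho(γ34), summed entrywise:
Answer: row 1: [0, 2*I/3, -1/5, 2 - 4*I/3]; row 2: [2*I/3, 0, 2 + 4*I/3, 1/5]; row 3: [-1/5, 2 - 4*I/3, 0, 2*I/3]; row 4: [2 + 4*I/3, 1/5, 2*I/3, 0]


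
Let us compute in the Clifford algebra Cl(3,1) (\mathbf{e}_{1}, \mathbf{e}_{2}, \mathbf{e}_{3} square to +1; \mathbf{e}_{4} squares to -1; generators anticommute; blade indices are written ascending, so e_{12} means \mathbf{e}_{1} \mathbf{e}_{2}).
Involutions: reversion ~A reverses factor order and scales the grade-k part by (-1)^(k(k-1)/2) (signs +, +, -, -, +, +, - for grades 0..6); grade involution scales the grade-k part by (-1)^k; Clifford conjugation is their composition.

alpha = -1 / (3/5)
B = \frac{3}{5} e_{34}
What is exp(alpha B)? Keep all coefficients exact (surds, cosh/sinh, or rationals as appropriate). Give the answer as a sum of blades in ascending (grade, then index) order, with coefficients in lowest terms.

B^2 = (\frac{3}{5})^2*(e_{34})^2 = \frac{9}{25}*(+1) = \frac{9}{25} (a basis 2-blade squares to minus the product of its generators' squares).
B^2 = \frac{9}{25} — a positive square means the series sums to a boost: l = \frac{3}{5}, alpha*l = -1, so exp(alpha B) = cosh(-1) + (sinh(-1)/(\frac{3}{5}))*B = \cosh{\left(1 \right)} + (- \frac{5 \sinh{\left(1 \right)}}{3})*B.
Answer: \cosh{\left(1 \right)} - \sinh{\left(1 \right)} e_{34}


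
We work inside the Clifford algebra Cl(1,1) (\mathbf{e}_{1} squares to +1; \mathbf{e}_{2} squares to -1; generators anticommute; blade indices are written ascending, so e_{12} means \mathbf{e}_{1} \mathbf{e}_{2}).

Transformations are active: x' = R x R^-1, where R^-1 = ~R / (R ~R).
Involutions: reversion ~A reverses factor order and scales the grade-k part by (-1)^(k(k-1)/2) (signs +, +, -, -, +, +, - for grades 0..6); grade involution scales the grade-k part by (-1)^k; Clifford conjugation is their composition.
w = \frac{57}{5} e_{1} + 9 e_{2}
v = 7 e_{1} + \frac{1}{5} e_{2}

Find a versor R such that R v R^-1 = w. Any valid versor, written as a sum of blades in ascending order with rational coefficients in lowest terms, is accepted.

The midline construction: v and w both square to \frac{1224}{25}, so reflecting in their sum \frac{92}{5} e_{1} + \frac{46}{5} e_{2} exchanges them.
Answer: \frac{92}{5} e_{1} + \frac{46}{5} e_{2}


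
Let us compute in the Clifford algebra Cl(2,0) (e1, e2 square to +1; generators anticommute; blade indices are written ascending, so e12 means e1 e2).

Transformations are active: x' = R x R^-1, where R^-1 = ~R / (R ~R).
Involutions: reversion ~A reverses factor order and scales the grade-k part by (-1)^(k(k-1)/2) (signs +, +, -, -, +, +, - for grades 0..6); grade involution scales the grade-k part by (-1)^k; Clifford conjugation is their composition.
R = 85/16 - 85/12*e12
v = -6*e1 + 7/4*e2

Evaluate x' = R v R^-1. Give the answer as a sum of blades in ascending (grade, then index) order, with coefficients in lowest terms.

~R = 85/16 + 85/12*e12, and R ~R = 180625/2304, so R^-1 = ~R / (180625/2304).
R v = -2125/48*e1 - 2125/64*e2
Answer: -25/4*e2


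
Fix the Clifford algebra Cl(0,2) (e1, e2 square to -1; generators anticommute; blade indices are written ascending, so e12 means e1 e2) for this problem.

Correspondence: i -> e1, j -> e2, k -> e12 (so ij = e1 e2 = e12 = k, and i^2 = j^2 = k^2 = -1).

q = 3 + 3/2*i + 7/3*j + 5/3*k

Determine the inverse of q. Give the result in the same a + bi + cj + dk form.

In blades: q = 3 + 3/2*e1 + 7/3*e2 + 5/3*e12.
With qbar = 3 - 3/2*e1 - 7/3*e2 - 5/3*e12 (scalar fixed, mapped units negated), q qbar = 701/36 (the sum of squared coefficients), so q^-1 = qbar / (701/36) = 108/701 - 54/701*e1 - 84/701*e2 - 60/701*e12; translating back:
Answer: 108/701 - 54/701*i - 84/701*j - 60/701*k


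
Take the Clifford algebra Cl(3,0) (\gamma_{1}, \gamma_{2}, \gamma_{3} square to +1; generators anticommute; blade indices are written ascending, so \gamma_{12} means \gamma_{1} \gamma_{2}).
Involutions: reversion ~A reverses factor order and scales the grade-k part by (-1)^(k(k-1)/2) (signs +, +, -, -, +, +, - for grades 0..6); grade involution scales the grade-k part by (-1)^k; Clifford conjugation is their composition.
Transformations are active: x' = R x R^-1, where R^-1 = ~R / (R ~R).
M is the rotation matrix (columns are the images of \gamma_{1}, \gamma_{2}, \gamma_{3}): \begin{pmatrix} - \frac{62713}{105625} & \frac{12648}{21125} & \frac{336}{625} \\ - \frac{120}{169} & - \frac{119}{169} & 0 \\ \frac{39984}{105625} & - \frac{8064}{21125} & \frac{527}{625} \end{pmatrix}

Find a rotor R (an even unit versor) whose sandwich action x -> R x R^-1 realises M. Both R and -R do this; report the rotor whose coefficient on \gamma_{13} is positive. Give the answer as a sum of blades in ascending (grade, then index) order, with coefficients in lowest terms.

Method: write R = a + b12*\gamma_{12} + b13*\gamma_{13} + b23*\gamma_{23} with a^2 + b12^2 + b13^2 + b23^2 = 1 (so R^-1 = ~R). Expanding the columns R e_j ~R gives tr M = 4a^2 - 1 and, from the antisymmetric part, M21 - M12 = -4a*b12, M13 - M31 = 4a*b13, M32 - M23 = -4a*b23.
Here tr M = -\frac{1921}{4225}, so a^2 = (1 + tr M)/4 = \frac{576}{4225} and a = ±\frac{24}{65}. Taking a = \frac{24}{65}: M21 - M12 = -\frac{27648}{21125}, M13 - M31 = \frac{672}{4225}, M32 - M23 = -\frac{8064}{21125}, giving b12 = \frac{288}{325}, b13 = \frac{7}{65}, b23 = \frac{84}{325}, i.e. R = \frac{24}{65} + \frac{288}{325} \gamma_{12} + \frac{7}{65} \gamma_{13} + \frac{84}{325} \gamma_{23}.
Its \gamma_{13} coefficient is already positive.
Answer: \frac{24}{65} + \frac{288}{325} \gamma_{12} + \frac{7}{65} \gamma_{13} + \frac{84}{325} \gamma_{23}. Uniqueness: Spin(3) -> SO(3) maps R and -R to the same rotation of trace -\frac{1921}{4225}; fixing the sign of the \gamma_{13} coefficient removes the ambiguity.


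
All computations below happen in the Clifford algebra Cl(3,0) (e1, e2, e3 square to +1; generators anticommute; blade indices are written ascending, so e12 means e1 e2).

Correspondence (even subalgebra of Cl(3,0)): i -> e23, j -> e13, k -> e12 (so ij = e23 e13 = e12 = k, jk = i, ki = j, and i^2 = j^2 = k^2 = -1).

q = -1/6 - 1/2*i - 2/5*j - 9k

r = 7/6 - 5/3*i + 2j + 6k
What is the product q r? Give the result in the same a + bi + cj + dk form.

In blades: q = -1/6 - 9*e12 - 2/5*e13 - 1/2*e23, r = 7/6 + 6*e12 + 2*e13 - 5/3*e23.
Distribute q over r term by term (generator squares from the signature, products reordered to ascending indices): (-1/6)*r = -7/36 - e12 - 1/3*e13 + 5/18*e23; (-9*e12)*r = 54 - 21/2*e12 + 15*e13 + 18*e23; (-2/5*e13)*r = 4/5 - 2/3*e12 - 7/15*e13 - 12/5*e23; (-1/2*e23)*r = -5/6 - e12 + 3*e13 - 7/12*e23.
Sum: 9679/180 - 79/6*e12 + 86/5*e13 + 2753/180*e23; translating back through the correspondence:
Answer: 9679/180 + 2753/180*i + 86/5*j - 79/6*k


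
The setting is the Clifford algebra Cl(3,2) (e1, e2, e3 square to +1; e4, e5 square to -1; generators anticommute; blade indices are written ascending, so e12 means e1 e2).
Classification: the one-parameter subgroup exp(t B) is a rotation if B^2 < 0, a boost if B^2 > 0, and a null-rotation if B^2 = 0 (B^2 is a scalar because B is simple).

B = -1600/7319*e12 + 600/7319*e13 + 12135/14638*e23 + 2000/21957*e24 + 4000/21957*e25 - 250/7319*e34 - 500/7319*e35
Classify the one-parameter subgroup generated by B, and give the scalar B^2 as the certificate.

B^2 term by term: the squares give (-1600/7319)^2*(e12)^2 + (600/7319)^2*(e13)^2 + (12135/14638)^2*(e23)^2 + (2000/21957)^2*(e24)^2 + (4000/21957)^2*(e25)^2 + (-250/7319)^2*(e34)^2 + (-500/7319)^2*(e35)^2 = 2560000/53567761*(-1) + 360000/53567761*(-1) + 147258225/214271044*(-1) + 4000000/482109849*(+1) + 16000000/482109849*(+1) + 62500/53567761*(+1) + 250000/53567761*(+1) = -25/36 (each basis 2-blade squares to minus the product of its generators' squares); cross terms between blades sharing an index anticommute and cancel; the commuting (index-disjoint) pairs give grade-4 terms 2*c*c'*(blade product), which cancel blade by blade — e1234: 800000/53567761 - 800000/53567761 = 0; e1235: 1600000/53567761 - 1600000/53567761 = 0; e2345: 2000000/160703283 - 2000000/160703283 = 0 — confirming B is simple. So B^2 = -25/36.
Answer: rotation, certificate B^2 = -25/36. One invariant decides it: the square -25/36 survives every conjugation, and its sign is exactly the classification.
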